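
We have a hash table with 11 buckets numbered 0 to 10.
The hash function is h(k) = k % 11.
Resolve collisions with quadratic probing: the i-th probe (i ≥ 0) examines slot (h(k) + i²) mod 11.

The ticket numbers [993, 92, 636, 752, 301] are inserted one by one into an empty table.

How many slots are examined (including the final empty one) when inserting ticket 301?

993 hashes to 3; slot 3 is free -> place at 3.
92 hashes to 4; slot 4 is free -> place at 4.
636 hashes to 9; slot 9 is free -> place at 9.
752 hashes to 4; 4 taken -> place at 5.
301 hashes to 4; 4,5 taken -> place at 8.
Table: [—, —, —, 993, 92, 752, —, —, 301, 636, —]

3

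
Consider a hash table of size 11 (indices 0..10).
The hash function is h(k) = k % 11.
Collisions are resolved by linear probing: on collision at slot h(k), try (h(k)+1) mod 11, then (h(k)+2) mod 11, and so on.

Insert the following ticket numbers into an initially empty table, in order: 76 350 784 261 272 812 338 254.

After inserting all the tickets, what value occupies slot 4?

254

76 hashes to 10; slot 10 is free → place at 10.
350 hashes to 9; slot 9 is free → place at 9.
784 hashes to 3; slot 3 is free → place at 3.
261 hashes to 8; slot 8 is free → place at 8.
272 hashes to 8; 8,9,10 taken → place at 0.
812 hashes to 9; 9,10,0 taken → place at 1.
338 hashes to 8; 8,9,10,0,1 taken → place at 2.
254 hashes to 1; 1,2,3 taken → place at 4.
Table: [272, 812, 338, 784, 254, —, —, —, 261, 350, 76]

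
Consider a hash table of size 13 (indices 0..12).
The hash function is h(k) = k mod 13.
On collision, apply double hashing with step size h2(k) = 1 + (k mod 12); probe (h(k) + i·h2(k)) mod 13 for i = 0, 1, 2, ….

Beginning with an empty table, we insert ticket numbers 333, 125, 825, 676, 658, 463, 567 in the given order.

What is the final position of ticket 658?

Insert 333: h=8, slot 8 empty → index 8.
Insert 125: h=8, h2=6, slot 8 occupied → index 1.
Insert 825: h=6, slot 6 empty → index 6.
Insert 676: h=0, slot 0 empty → index 0.
Insert 658: h=8, h2=11, slots 8,6 occupied → index 4.
Insert 463: h=8, h2=8, slot 8 occupied → index 3.
Insert 567: h=8, h2=4, slot 8 occupied → index 12.
Table: [676, 125, —, 463, 658, —, 825, —, 333, —, —, —, 567]

4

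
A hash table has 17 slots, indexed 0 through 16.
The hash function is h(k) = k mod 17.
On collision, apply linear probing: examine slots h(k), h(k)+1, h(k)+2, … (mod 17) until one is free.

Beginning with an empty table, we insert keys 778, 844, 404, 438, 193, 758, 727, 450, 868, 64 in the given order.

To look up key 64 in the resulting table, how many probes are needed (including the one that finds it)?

778: h=13 -> slot 13
844: h=11 -> slot 11
404: h=13, probe 13,14 -> slot 14
438: h=13, probe 13,14,15 -> slot 15
193: h=6 -> slot 6
758: h=10 -> slot 10
727: h=13, probe 13,14,15,16 -> slot 16
450: h=8 -> slot 8
868: h=1 -> slot 1
64: h=13, probe 13,14,15,16,0 -> slot 0
Table: [64, 868, _, _, _, _, 193, _, 450, _, 758, 844, _, 778, 404, 438, 727]
Lookup 64: h=13, probe 13,14,15,16,0 → found at 0.

5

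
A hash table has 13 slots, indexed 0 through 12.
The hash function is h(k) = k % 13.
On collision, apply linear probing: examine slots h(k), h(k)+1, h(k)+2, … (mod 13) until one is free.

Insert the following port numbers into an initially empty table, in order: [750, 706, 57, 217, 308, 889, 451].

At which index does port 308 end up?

11

Insert 750: h=9, slot 9 empty → index 9.
Insert 706: h=4, slot 4 empty → index 4.
Insert 57: h=5, slot 5 empty → index 5.
Insert 217: h=9, slot 9 occupied → index 10.
Insert 308: h=9, slots 9,10 occupied → index 11.
Insert 889: h=5, slot 5 occupied → index 6.
Insert 451: h=9, slots 9,10,11 occupied → index 12.
Table: [-, -, -, -, 706, 57, 889, -, -, 750, 217, 308, 451]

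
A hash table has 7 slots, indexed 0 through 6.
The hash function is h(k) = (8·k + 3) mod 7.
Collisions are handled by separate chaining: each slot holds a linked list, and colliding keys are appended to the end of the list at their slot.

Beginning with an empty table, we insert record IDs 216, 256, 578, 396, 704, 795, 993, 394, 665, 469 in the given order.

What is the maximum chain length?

Insert 216: h=2, bucket 2 empty -> new chain.
Insert 256: h=0, bucket 0 empty -> new chain.
Insert 578: h=0, bucket 0 nonempty -> append to chain.
Insert 396: h=0, bucket 0 nonempty -> append to chain.
Insert 704: h=0, bucket 0 nonempty -> append to chain.
Insert 795: h=0, bucket 0 nonempty -> append to chain.
Insert 993: h=2, bucket 2 nonempty -> append to chain.
Insert 394: h=5, bucket 5 empty -> new chain.
Insert 665: h=3, bucket 3 empty -> new chain.
Insert 469: h=3, bucket 3 nonempty -> append to chain.
Final buckets:
0: 256 -> 578 -> 396 -> 704 -> 795
1: —
2: 216 -> 993
3: 665 -> 469
4: —
5: 394
6: —

5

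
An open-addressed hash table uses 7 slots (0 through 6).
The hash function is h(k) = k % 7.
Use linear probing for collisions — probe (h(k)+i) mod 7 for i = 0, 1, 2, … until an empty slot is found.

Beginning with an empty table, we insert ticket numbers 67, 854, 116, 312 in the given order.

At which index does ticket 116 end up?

67: h=4 → slot 4
854: h=0 → slot 0
116: h=4, probe 4,5 → slot 5
312: h=4, probe 4,5,6 → slot 6
Table: [854, ., ., ., 67, 116, 312]

5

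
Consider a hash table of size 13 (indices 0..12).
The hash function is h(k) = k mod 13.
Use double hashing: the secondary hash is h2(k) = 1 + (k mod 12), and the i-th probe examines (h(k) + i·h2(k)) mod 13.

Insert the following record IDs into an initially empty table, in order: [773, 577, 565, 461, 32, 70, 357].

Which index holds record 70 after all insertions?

3

Insert 773: h=6, slot 6 empty → index 6.
Insert 577: h=5, slot 5 empty → index 5.
Insert 565: h=6, h2=2, slot 6 occupied → index 8.
Insert 461: h=6, h2=6, slot 6 occupied → index 12.
Insert 32: h=6, h2=9, slot 6 occupied → index 2.
Insert 70: h=5, h2=11, slot 5 occupied → index 3.
Insert 357: h=6, h2=10, slots 6,3 occupied → index 0.
Table: [357, _, 32, 70, _, 577, 773, _, 565, _, _, _, 461]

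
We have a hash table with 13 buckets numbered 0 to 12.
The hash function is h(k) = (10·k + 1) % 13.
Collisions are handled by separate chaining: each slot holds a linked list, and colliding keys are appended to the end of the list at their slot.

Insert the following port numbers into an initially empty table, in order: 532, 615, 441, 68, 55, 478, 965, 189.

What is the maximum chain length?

Insert 532: h=4, bucket 4 empty → new chain.
Insert 615: h=2, bucket 2 empty → new chain.
Insert 441: h=4, bucket 4 nonempty → append to chain.
Insert 68: h=5, bucket 5 empty → new chain.
Insert 55: h=5, bucket 5 nonempty → append to chain.
Insert 478: h=10, bucket 10 empty → new chain.
Insert 965: h=5, bucket 5 nonempty → append to chain.
Insert 189: h=6, bucket 6 empty → new chain.
Final buckets:
0: -
1: -
2: 615
3: -
4: 532 -> 441
5: 68 -> 55 -> 965
6: 189
7: -
8: -
9: -
10: 478
11: -
12: -

3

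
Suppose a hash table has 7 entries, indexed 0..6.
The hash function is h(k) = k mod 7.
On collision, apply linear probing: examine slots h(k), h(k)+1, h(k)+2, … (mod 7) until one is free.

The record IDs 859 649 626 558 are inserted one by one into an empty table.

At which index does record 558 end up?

0

859: h=5 -> slot 5
649: h=5, probe 5,6 -> slot 6
626: h=3 -> slot 3
558: h=5, probe 5,6,0 -> slot 0
Table: [558, _, _, 626, _, 859, 649]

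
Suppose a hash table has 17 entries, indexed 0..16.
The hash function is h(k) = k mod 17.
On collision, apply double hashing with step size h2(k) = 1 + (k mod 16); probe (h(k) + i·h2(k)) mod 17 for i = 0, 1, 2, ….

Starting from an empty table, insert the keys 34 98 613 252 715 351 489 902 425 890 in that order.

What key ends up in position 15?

34 hashes to 0; slot 0 is free → place at 0.
98 hashes to 13; slot 13 is free → place at 13.
613 hashes to 1; slot 1 is free → place at 1.
252 hashes to 14; slot 14 is free → place at 14.
715 hashes to 1, h2=12; 1,13 taken → place at 8.
351 hashes to 11; slot 11 is free → place at 11.
489 hashes to 13, h2=10; 13 taken → place at 6.
902 hashes to 1, h2=7; 1,8 taken → place at 15.
425 hashes to 0, h2=10; 0 taken → place at 10.
890 hashes to 6, h2=11; 6,0,11 taken → place at 5.
Table: [34, 613, _, _, _, 890, 489, _, 715, _, 425, 351, _, 98, 252, 902, _]

902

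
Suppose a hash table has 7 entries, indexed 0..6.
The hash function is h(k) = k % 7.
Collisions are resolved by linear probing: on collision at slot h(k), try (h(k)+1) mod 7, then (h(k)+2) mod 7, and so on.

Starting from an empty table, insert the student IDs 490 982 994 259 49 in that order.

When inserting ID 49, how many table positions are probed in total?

5

Insert 490: h=0, slot 0 empty -> index 0.
Insert 982: h=2, slot 2 empty -> index 2.
Insert 994: h=0, slot 0 occupied -> index 1.
Insert 259: h=0, slots 0,1,2 occupied -> index 3.
Insert 49: h=0, slots 0,1,2,3 occupied -> index 4.
Table: [490, 994, 982, 259, 49, _, _]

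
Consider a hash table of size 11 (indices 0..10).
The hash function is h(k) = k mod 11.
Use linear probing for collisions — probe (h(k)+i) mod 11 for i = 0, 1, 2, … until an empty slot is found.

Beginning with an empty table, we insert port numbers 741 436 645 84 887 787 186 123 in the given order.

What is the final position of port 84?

741 hashes to 4; slot 4 is free → place at 4.
436 hashes to 7; slot 7 is free → place at 7.
645 hashes to 7; 7 taken → place at 8.
84 hashes to 7; 7,8 taken → place at 9.
887 hashes to 7; 7,8,9 taken → place at 10.
787 hashes to 6; slot 6 is free → place at 6.
186 hashes to 10; 10 taken → place at 0.
123 hashes to 2; slot 2 is free → place at 2.
Table: [186, ., 123, ., 741, ., 787, 436, 645, 84, 887]

9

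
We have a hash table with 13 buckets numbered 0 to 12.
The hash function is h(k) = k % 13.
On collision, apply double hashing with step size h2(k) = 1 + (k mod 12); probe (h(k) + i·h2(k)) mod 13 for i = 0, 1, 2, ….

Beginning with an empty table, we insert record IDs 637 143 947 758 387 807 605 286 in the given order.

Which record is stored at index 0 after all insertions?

637: h=0 -> slot 0
143: h=0, h2=12, probe 0,12 -> slot 12
947: h=11 -> slot 11
758: h=4 -> slot 4
387: h=10 -> slot 10
807: h=1 -> slot 1
605: h=7 -> slot 7
286: h=0, h2=11, probe 0,11,9 -> slot 9
Table: [637, 807, ., ., 758, ., ., 605, ., 286, 387, 947, 143]

637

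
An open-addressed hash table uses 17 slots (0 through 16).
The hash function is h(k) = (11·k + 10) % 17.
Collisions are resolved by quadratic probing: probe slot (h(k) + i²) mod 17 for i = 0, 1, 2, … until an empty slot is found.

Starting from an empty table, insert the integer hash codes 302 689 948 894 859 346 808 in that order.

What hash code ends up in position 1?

948

302: h=0 → slot 0
689: h=7 → slot 7
948: h=0, probe 0,1 → slot 1
894: h=1, probe 1,2 → slot 2
859: h=7, probe 7,8 → slot 8
346: h=8, probe 8,9 → slot 9
808: h=7, probe 7,8,11 → slot 11
Table: [302, 948, 894, -, -, -, -, 689, 859, 346, -, 808, -, -, -, -, -]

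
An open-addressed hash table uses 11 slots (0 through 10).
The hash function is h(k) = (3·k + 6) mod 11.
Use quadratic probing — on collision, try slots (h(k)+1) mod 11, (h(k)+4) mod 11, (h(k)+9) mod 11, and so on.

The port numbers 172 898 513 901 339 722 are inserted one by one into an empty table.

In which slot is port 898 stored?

6

Insert 172: h=5, slot 5 empty => index 5.
Insert 898: h=5, slot 5 occupied => index 6.
Insert 513: h=5, slots 5,6 occupied => index 9.
Insert 901: h=3, slot 3 empty => index 3.
Insert 339: h=0, slot 0 empty => index 0.
Insert 722: h=5, slots 5,6,9,3 occupied => index 10.
Table: [339, _, _, 901, _, 172, 898, _, _, 513, 722]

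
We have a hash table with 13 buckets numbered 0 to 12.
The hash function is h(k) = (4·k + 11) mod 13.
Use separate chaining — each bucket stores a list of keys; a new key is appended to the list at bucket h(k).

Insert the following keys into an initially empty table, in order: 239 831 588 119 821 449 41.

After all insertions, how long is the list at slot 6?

3

239 -> bucket 5
831 -> bucket 7
588 -> bucket 10
119 -> bucket 6
821 -> bucket 6 (collision)
449 -> bucket 0
41 -> bucket 6 (collision)
Final buckets:
0: 449
1: .
2: .
3: .
4: .
5: 239
6: 119 -> 821 -> 41
7: 831
8: .
9: .
10: 588
11: .
12: .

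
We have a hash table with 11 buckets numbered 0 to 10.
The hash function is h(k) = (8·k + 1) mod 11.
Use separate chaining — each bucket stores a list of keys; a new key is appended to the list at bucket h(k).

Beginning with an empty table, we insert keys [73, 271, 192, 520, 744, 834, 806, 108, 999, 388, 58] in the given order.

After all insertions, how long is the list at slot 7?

73 → bucket 2
271 → bucket 2 (collision)
192 → bucket 8
520 → bucket 3
744 → bucket 2 (collision)
834 → bucket 7
806 → bucket 3 (collision)
108 → bucket 7 (collision)
999 → bucket 7 (collision)
388 → bucket 3 (collision)
58 → bucket 3 (collision)
Final buckets:
0: —
1: —
2: 73 -> 271 -> 744
3: 520 -> 806 -> 388 -> 58
4: —
5: —
6: —
7: 834 -> 108 -> 999
8: 192
9: —
10: —

3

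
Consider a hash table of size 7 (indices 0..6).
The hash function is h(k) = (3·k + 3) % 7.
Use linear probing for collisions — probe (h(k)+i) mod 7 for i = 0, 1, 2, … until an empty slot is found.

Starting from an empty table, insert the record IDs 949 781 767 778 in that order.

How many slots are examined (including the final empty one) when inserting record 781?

2

Insert 949: h=1, slot 1 empty => index 1.
Insert 781: h=1, slot 1 occupied => index 2.
Insert 767: h=1, slots 1,2 occupied => index 3.
Insert 778: h=6, slot 6 empty => index 6.
Table: [., 949, 781, 767, ., ., 778]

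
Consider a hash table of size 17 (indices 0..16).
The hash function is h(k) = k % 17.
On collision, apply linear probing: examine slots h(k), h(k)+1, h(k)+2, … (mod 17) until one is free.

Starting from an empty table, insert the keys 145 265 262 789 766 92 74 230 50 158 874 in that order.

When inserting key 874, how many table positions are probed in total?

7

145 hashes to 9; slot 9 is free -> place at 9.
265 hashes to 10; slot 10 is free -> place at 10.
262 hashes to 7; slot 7 is free -> place at 7.
789 hashes to 7; 7 taken -> place at 8.
766 hashes to 1; slot 1 is free -> place at 1.
92 hashes to 7; 7,8,9,10 taken -> place at 11.
74 hashes to 6; slot 6 is free -> place at 6.
230 hashes to 9; 9,10,11 taken -> place at 12.
50 hashes to 16; slot 16 is free -> place at 16.
158 hashes to 5; slot 5 is free -> place at 5.
874 hashes to 7; 7,8,9,10,11,12 taken -> place at 13.
Table: [_, 766, _, _, _, 158, 74, 262, 789, 145, 265, 92, 230, 874, _, _, 50]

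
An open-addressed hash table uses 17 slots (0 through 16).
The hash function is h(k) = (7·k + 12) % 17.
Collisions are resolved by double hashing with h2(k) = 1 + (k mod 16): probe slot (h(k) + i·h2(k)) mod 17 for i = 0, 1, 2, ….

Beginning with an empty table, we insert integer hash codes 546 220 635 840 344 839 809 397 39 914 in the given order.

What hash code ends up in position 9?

Insert 546: h=9, slot 9 empty → index 9.
Insert 220: h=5, slot 5 empty → index 5.
Insert 635: h=3, slot 3 empty → index 3.
Insert 840: h=10, slot 10 empty → index 10.
Insert 344: h=6, slot 6 empty → index 6.
Insert 839: h=3, h2=8, slot 3 occupied → index 11.
Insert 809: h=14, slot 14 empty → index 14.
Insert 397: h=3, h2=14, slot 3 occupied → index 0.
Insert 39: h=13, slot 13 empty → index 13.
Insert 914: h=1, slot 1 empty → index 1.
Table: [397, 914, _, 635, _, 220, 344, _, _, 546, 840, 839, _, 39, 809, _, _]

546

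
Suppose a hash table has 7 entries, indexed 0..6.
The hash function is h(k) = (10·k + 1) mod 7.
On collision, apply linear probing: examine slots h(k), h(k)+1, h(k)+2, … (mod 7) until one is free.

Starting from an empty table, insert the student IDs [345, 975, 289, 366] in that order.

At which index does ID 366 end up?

3

Insert 345: h=0, slot 0 empty → index 0.
Insert 975: h=0, slot 0 occupied → index 1.
Insert 289: h=0, slots 0,1 occupied → index 2.
Insert 366: h=0, slots 0,1,2 occupied → index 3.
Table: [345, 975, 289, 366, —, —, —]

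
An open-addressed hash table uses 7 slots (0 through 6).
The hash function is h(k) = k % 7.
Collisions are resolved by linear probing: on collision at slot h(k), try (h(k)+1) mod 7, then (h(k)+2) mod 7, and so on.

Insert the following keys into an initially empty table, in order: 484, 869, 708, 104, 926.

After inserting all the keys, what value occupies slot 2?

869

484: h=1 => slot 1
869: h=1, probe 1,2 => slot 2
708: h=1, probe 1,2,3 => slot 3
104: h=6 => slot 6
926: h=2, probe 2,3,4 => slot 4
Table: [—, 484, 869, 708, 926, —, 104]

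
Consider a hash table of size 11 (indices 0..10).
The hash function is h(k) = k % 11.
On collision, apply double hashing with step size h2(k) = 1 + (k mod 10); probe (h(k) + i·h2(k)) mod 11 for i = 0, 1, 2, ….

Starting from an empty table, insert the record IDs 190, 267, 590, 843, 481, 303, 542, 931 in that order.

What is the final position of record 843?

Insert 190: h=3, slot 3 empty => index 3.
Insert 267: h=3, h2=8, slot 3 occupied => index 0.
Insert 590: h=7, slot 7 empty => index 7.
Insert 843: h=7, h2=4, slots 7,0 occupied => index 4.
Insert 481: h=8, slot 8 empty => index 8.
Insert 303: h=6, slot 6 empty => index 6.
Insert 542: h=3, h2=3, slots 3,6 occupied => index 9.
Insert 931: h=7, h2=2, slots 7,9,0 occupied => index 2.
Table: [267, —, 931, 190, 843, —, 303, 590, 481, 542, —]

4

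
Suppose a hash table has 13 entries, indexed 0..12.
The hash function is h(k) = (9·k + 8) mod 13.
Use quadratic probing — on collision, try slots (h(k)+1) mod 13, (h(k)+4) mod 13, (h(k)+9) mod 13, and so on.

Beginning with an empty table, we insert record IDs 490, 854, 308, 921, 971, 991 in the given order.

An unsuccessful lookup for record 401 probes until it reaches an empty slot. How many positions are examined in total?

2

490: h=11 -> slot 11
854: h=11, probe 11,12 -> slot 12
308: h=11, probe 11,12,2 -> slot 2
921: h=3 -> slot 3
971: h=11, probe 11,12,2,7 -> slot 7
991: h=9 -> slot 9
Table: [—, —, 308, 921, —, —, —, 971, —, 991, —, 490, 854]
Lookup 401: h=3, probe 3,4 → slot 4 empty, not found.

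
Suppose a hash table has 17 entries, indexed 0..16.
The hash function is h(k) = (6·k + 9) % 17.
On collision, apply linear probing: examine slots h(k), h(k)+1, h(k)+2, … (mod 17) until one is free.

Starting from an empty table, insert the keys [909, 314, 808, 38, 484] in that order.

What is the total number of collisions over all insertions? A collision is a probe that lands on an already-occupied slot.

909: h=6 → slot 6
314: h=6, probe 6,7 → slot 7
808: h=12 → slot 12
38: h=16 → slot 16
484: h=6, probe 6,7,8 → slot 8
Table: [-, -, -, -, -, -, 909, 314, 484, -, -, -, 808, -, -, -, 38]

3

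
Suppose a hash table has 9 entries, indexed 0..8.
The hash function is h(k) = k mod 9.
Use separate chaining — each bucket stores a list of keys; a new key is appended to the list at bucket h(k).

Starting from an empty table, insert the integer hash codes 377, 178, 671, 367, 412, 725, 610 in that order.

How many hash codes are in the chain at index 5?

Insert 377: h=8, bucket 8 empty -> new chain.
Insert 178: h=7, bucket 7 empty -> new chain.
Insert 671: h=5, bucket 5 empty -> new chain.
Insert 367: h=7, bucket 7 nonempty -> append to chain.
Insert 412: h=7, bucket 7 nonempty -> append to chain.
Insert 725: h=5, bucket 5 nonempty -> append to chain.
Insert 610: h=7, bucket 7 nonempty -> append to chain.
Final buckets:
0: ∅
1: ∅
2: ∅
3: ∅
4: ∅
5: 671 -> 725
6: ∅
7: 178 -> 367 -> 412 -> 610
8: 377

2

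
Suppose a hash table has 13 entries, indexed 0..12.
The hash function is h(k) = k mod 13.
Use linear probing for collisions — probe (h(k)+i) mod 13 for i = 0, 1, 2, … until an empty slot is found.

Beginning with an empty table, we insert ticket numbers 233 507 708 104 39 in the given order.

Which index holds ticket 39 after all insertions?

2

Insert 233: h=12, slot 12 empty -> index 12.
Insert 507: h=0, slot 0 empty -> index 0.
Insert 708: h=6, slot 6 empty -> index 6.
Insert 104: h=0, slot 0 occupied -> index 1.
Insert 39: h=0, slots 0,1 occupied -> index 2.
Table: [507, 104, 39, -, -, -, 708, -, -, -, -, -, 233]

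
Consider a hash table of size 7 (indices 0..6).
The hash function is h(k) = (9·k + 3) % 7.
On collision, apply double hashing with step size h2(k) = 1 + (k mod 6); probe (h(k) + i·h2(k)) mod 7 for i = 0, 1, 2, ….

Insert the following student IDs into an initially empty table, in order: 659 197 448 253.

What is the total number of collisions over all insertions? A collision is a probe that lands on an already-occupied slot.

659: h=5 → slot 5
197: h=5, h2=6, probe 5,4 → slot 4
448: h=3 → slot 3
253: h=5, h2=2, probe 5,0 → slot 0
Table: [253, —, —, 448, 197, 659, —]

2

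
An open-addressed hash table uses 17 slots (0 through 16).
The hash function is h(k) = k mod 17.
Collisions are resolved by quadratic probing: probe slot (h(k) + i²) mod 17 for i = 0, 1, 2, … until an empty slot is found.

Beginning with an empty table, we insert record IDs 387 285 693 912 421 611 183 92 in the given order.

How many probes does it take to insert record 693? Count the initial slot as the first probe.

387: h=13 -> slot 13
285: h=13, probe 13,14 -> slot 14
693: h=13, probe 13,14,0 -> slot 0
912: h=11 -> slot 11
421: h=13, probe 13,14,0,5 -> slot 5
611: h=16 -> slot 16
183: h=13, probe 13,14,0,5,12 -> slot 12
92: h=7 -> slot 7
Table: [693, _, _, _, _, 421, _, 92, _, _, _, 912, 183, 387, 285, _, 611]

3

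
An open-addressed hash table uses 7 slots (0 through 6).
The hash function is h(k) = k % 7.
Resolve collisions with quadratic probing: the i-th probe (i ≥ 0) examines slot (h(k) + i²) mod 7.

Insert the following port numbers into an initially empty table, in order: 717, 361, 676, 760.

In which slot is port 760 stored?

717: h=3 -> slot 3
361: h=4 -> slot 4
676: h=4, probe 4,5 -> slot 5
760: h=4, probe 4,5,1 -> slot 1
Table: [-, 760, -, 717, 361, 676, -]

1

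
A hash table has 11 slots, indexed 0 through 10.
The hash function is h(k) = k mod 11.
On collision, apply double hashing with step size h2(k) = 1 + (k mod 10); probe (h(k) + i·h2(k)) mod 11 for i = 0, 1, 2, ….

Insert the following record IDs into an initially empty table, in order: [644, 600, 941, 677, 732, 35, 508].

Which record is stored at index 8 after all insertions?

644 hashes to 6; slot 6 is free => place at 6.
600 hashes to 6, h2=1; 6 taken => place at 7.
941 hashes to 6, h2=2; 6 taken => place at 8.
677 hashes to 6, h2=8; 6 taken => place at 3.
732 hashes to 6, h2=3; 6 taken => place at 9.
35 hashes to 2; slot 2 is free => place at 2.
508 hashes to 2, h2=9; 2 taken => place at 0.
Table: [508, ∅, 35, 677, ∅, ∅, 644, 600, 941, 732, ∅]

941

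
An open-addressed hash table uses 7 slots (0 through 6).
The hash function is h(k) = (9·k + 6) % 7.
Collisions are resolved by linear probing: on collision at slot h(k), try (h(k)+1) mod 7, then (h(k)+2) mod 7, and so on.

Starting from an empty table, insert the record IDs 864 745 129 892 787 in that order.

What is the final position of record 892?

864: h=5 -> slot 5
745: h=5, probe 5,6 -> slot 6
129: h=5, probe 5,6,0 -> slot 0
892: h=5, probe 5,6,0,1 -> slot 1
787: h=5, probe 5,6,0,1,2 -> slot 2
Table: [129, 892, 787, ., ., 864, 745]

1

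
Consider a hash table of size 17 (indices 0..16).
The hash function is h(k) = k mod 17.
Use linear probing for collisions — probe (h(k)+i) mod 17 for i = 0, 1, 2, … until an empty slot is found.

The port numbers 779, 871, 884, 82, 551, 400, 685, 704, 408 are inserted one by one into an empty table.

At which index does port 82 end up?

15

Insert 779: h=14, slot 14 empty -> index 14.
Insert 871: h=4, slot 4 empty -> index 4.
Insert 884: h=0, slot 0 empty -> index 0.
Insert 82: h=14, slot 14 occupied -> index 15.
Insert 551: h=7, slot 7 empty -> index 7.
Insert 400: h=9, slot 9 empty -> index 9.
Insert 685: h=5, slot 5 empty -> index 5.
Insert 704: h=7, slot 7 occupied -> index 8.
Insert 408: h=0, slot 0 occupied -> index 1.
Table: [884, 408, ., ., 871, 685, ., 551, 704, 400, ., ., ., ., 779, 82, .]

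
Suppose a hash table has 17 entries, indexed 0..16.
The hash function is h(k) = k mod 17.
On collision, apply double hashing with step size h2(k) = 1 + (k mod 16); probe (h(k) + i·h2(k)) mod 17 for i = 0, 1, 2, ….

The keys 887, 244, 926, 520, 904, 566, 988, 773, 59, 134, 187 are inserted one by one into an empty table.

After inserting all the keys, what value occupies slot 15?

887: h=3 -> slot 3
244: h=6 -> slot 6
926: h=8 -> slot 8
520: h=10 -> slot 10
904: h=3, h2=9, probe 3,12 -> slot 12
566: h=5 -> slot 5
988: h=2 -> slot 2
773: h=8, h2=6, probe 8,14 -> slot 14
59: h=8, h2=12, probe 8,3,15 -> slot 15
134: h=15, h2=7, probe 15,5,12,2,9 -> slot 9
187: h=0 -> slot 0
Table: [187, _, 988, 887, _, 566, 244, _, 926, 134, 520, _, 904, _, 773, 59, _]

59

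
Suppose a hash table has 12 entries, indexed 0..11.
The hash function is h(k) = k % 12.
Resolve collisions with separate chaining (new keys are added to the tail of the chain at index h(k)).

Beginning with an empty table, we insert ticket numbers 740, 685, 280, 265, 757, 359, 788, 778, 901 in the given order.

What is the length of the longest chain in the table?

4

Insert 740: h=8, bucket 8 empty -> new chain.
Insert 685: h=1, bucket 1 empty -> new chain.
Insert 280: h=4, bucket 4 empty -> new chain.
Insert 265: h=1, bucket 1 nonempty -> append to chain.
Insert 757: h=1, bucket 1 nonempty -> append to chain.
Insert 359: h=11, bucket 11 empty -> new chain.
Insert 788: h=8, bucket 8 nonempty -> append to chain.
Insert 778: h=10, bucket 10 empty -> new chain.
Insert 901: h=1, bucket 1 nonempty -> append to chain.
Final buckets:
0: ∅
1: 685 -> 265 -> 757 -> 901
2: ∅
3: ∅
4: 280
5: ∅
6: ∅
7: ∅
8: 740 -> 788
9: ∅
10: 778
11: 359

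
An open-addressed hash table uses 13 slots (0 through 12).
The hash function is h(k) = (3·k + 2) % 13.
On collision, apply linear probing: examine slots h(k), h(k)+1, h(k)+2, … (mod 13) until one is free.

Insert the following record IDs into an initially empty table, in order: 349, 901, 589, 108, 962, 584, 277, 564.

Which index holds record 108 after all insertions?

Insert 349: h=9, slot 9 empty => index 9.
Insert 901: h=1, slot 1 empty => index 1.
Insert 589: h=1, slot 1 occupied => index 2.
Insert 108: h=1, slots 1,2 occupied => index 3.
Insert 962: h=2, slots 2,3 occupied => index 4.
Insert 584: h=12, slot 12 empty => index 12.
Insert 277: h=1, slots 1,2,3,4 occupied => index 5.
Insert 564: h=4, slots 4,5 occupied => index 6.
Table: [_, 901, 589, 108, 962, 277, 564, _, _, 349, _, _, 584]

3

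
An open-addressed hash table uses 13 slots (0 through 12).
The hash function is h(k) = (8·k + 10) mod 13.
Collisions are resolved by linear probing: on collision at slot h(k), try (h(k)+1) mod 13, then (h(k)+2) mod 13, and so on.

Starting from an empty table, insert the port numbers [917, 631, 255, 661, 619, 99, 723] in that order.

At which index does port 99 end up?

11

917 hashes to 1; slot 1 is free → place at 1.
631 hashes to 1; 1 taken → place at 2.
255 hashes to 9; slot 9 is free → place at 9.
661 hashes to 7; slot 7 is free → place at 7.
619 hashes to 9; 9 taken → place at 10.
99 hashes to 9; 9,10 taken → place at 11.
723 hashes to 9; 9,10,11 taken → place at 12.
Table: [_, 917, 631, _, _, _, _, 661, _, 255, 619, 99, 723]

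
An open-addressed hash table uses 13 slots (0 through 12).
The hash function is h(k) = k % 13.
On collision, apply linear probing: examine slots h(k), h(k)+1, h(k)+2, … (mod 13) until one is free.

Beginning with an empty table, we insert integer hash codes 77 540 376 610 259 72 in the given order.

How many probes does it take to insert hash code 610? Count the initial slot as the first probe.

Insert 77: h=12, slot 12 empty -> index 12.
Insert 540: h=7, slot 7 empty -> index 7.
Insert 376: h=12, slot 12 occupied -> index 0.
Insert 610: h=12, slots 12,0 occupied -> index 1.
Insert 259: h=12, slots 12,0,1 occupied -> index 2.
Insert 72: h=7, slot 7 occupied -> index 8.
Table: [376, 610, 259, _, _, _, _, 540, 72, _, _, _, 77]

3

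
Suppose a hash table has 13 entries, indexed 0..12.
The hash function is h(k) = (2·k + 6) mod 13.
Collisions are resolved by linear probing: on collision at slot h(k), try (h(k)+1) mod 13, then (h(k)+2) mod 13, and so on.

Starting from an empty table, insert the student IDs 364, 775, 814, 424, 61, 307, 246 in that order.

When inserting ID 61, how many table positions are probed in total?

364 hashes to 6; slot 6 is free => place at 6.
775 hashes to 9; slot 9 is free => place at 9.
814 hashes to 9; 9 taken => place at 10.
424 hashes to 9; 9,10 taken => place at 11.
61 hashes to 11; 11 taken => place at 12.
307 hashes to 9; 9,10,11,12 taken => place at 0.
246 hashes to 4; slot 4 is free => place at 4.
Table: [307, ∅, ∅, ∅, 246, ∅, 364, ∅, ∅, 775, 814, 424, 61]

2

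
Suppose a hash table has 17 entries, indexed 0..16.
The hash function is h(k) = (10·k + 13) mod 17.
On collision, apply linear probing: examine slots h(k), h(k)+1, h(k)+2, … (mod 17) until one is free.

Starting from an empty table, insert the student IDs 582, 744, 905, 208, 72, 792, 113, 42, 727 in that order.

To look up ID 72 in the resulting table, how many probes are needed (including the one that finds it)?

Insert 582: h=2, slot 2 empty -> index 2.
Insert 744: h=7, slot 7 empty -> index 7.
Insert 905: h=2, slot 2 occupied -> index 3.
Insert 208: h=2, slots 2,3 occupied -> index 4.
Insert 72: h=2, slots 2,3,4 occupied -> index 5.
Insert 792: h=11, slot 11 empty -> index 11.
Insert 113: h=4, slots 4,5 occupied -> index 6.
Insert 42: h=8, slot 8 empty -> index 8.
Insert 727: h=7, slots 7,8 occupied -> index 9.
Table: [-, -, 582, 905, 208, 72, 113, 744, 42, 727, -, 792, -, -, -, -, -]
Lookup 72: h=2, probe 2,3,4,5 → found at 5.

4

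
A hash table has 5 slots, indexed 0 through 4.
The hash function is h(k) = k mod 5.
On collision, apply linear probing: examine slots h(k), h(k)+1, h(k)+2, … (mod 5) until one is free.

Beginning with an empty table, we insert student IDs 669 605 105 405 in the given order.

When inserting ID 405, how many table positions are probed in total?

Insert 669: h=4, slot 4 empty => index 4.
Insert 605: h=0, slot 0 empty => index 0.
Insert 105: h=0, slot 0 occupied => index 1.
Insert 405: h=0, slots 0,1 occupied => index 2.
Table: [605, 105, 405, —, 669]

3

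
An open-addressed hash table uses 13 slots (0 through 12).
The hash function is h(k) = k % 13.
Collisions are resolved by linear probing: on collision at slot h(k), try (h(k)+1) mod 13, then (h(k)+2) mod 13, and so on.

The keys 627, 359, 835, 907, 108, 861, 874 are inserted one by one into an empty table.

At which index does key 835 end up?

4

627 hashes to 3; slot 3 is free → place at 3.
359 hashes to 8; slot 8 is free → place at 8.
835 hashes to 3; 3 taken → place at 4.
907 hashes to 10; slot 10 is free → place at 10.
108 hashes to 4; 4 taken → place at 5.
861 hashes to 3; 3,4,5 taken → place at 6.
874 hashes to 3; 3,4,5,6 taken → place at 7.
Table: [-, -, -, 627, 835, 108, 861, 874, 359, -, 907, -, -]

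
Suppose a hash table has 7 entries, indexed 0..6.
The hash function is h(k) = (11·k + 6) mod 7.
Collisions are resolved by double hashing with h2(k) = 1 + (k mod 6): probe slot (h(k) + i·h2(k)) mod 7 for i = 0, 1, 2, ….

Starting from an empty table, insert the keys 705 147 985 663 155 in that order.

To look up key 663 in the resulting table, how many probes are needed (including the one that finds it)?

2

705: h=5 → slot 5
147: h=6 → slot 6
985: h=5, h2=2, probe 5,0 → slot 0
663: h=5, h2=4, probe 5,2 → slot 2
155: h=3 → slot 3
Table: [985, _, 663, 155, _, 705, 147]
Lookup 663: h=5, h2=4, probe 5,2 → found at 2.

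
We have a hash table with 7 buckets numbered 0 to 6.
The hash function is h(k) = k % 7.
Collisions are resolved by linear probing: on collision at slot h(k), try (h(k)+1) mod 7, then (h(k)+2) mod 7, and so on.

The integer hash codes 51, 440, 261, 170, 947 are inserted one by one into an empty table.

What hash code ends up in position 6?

51 hashes to 2; slot 2 is free => place at 2.
440 hashes to 6; slot 6 is free => place at 6.
261 hashes to 2; 2 taken => place at 3.
170 hashes to 2; 2,3 taken => place at 4.
947 hashes to 2; 2,3,4 taken => place at 5.
Table: [., ., 51, 261, 170, 947, 440]

440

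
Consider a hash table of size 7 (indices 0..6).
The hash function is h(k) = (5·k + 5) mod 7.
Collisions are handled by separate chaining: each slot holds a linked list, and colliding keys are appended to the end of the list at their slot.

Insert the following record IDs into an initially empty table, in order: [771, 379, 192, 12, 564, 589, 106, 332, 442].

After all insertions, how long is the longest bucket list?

771 → bucket 3
379 → bucket 3 (collision)
192 → bucket 6
12 → bucket 2
564 → bucket 4
589 → bucket 3 (collision)
106 → bucket 3 (collision)
332 → bucket 6 (collision)
442 → bucket 3 (collision)
Final buckets:
0: .
1: .
2: 12
3: 771 -> 379 -> 589 -> 106 -> 442
4: 564
5: .
6: 192 -> 332

5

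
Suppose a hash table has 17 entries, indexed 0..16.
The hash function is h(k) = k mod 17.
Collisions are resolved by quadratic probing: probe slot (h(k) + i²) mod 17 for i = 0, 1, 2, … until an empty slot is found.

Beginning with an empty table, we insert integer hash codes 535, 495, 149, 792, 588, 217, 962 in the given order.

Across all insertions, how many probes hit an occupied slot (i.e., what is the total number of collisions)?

535 hashes to 8; slot 8 is free -> place at 8.
495 hashes to 2; slot 2 is free -> place at 2.
149 hashes to 13; slot 13 is free -> place at 13.
792 hashes to 10; slot 10 is free -> place at 10.
588 hashes to 10; 10 taken -> place at 11.
217 hashes to 13; 13 taken -> place at 14.
962 hashes to 10; 10,11,14,2 taken -> place at 9.
Table: [., ., 495, ., ., ., ., ., 535, 962, 792, 588, ., 149, 217, ., .]

6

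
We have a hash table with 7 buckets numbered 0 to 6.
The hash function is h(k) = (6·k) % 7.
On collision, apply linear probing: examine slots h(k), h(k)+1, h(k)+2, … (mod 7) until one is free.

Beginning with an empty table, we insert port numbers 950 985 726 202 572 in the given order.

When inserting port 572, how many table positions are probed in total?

4

Insert 950: h=2, slot 2 empty → index 2.
Insert 985: h=2, slot 2 occupied → index 3.
Insert 726: h=2, slots 2,3 occupied → index 4.
Insert 202: h=1, slot 1 empty → index 1.
Insert 572: h=2, slots 2,3,4 occupied → index 5.
Table: [_, 202, 950, 985, 726, 572, _]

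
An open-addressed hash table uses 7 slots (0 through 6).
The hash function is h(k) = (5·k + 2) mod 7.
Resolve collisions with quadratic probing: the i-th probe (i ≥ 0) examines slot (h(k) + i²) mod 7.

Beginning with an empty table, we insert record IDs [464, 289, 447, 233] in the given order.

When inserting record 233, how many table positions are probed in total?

3

Insert 464: h=5, slot 5 empty → index 5.
Insert 289: h=5, slot 5 occupied → index 6.
Insert 447: h=4, slot 4 empty → index 4.
Insert 233: h=5, slots 5,6 occupied → index 2.
Table: [—, —, 233, —, 447, 464, 289]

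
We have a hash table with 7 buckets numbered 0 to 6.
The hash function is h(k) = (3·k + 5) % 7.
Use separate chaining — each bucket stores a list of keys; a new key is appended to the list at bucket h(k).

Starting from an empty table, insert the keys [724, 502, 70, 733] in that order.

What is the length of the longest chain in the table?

2

Insert 724: h=0, bucket 0 empty → new chain.
Insert 502: h=6, bucket 6 empty → new chain.
Insert 70: h=5, bucket 5 empty → new chain.
Insert 733: h=6, bucket 6 nonempty → append to chain.
Final buckets:
0: 724
1: ∅
2: ∅
3: ∅
4: ∅
5: 70
6: 502 -> 733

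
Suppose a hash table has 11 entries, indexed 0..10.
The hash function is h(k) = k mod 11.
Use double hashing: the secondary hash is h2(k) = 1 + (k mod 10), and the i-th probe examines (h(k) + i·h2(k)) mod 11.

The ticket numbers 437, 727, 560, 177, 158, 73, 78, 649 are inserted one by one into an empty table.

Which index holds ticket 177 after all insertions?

9

437 hashes to 8; slot 8 is free → place at 8.
727 hashes to 1; slot 1 is free → place at 1.
560 hashes to 10; slot 10 is free → place at 10.
177 hashes to 1, h2=8; 1 taken → place at 9.
158 hashes to 4; slot 4 is free → place at 4.
73 hashes to 7; slot 7 is free → place at 7.
78 hashes to 1, h2=9; 1,10,8 taken → place at 6.
649 hashes to 0; slot 0 is free → place at 0.
Table: [649, 727, ∅, ∅, 158, ∅, 78, 73, 437, 177, 560]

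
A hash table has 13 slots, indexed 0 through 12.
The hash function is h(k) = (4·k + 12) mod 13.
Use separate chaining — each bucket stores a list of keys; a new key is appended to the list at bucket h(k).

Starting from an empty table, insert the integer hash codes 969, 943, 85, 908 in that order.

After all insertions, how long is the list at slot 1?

3

969 -> bucket 1
943 -> bucket 1 (collision)
85 -> bucket 1 (collision)
908 -> bucket 4
Final buckets:
0: -
1: 969 -> 943 -> 85
2: -
3: -
4: 908
5: -
6: -
7: -
8: -
9: -
10: -
11: -
12: -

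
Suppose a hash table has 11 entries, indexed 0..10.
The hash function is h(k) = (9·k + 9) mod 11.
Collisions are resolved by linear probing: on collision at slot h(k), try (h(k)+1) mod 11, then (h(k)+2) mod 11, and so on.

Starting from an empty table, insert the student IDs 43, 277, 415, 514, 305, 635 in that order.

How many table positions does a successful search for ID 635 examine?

5

43 hashes to 0; slot 0 is free → place at 0.
277 hashes to 5; slot 5 is free → place at 5.
415 hashes to 4; slot 4 is free → place at 4.
514 hashes to 4; 4,5 taken → place at 6.
305 hashes to 4; 4,5,6 taken → place at 7.
635 hashes to 4; 4,5,6,7 taken → place at 8.
Table: [43, _, _, _, 415, 277, 514, 305, 635, _, _]
Lookup 635: h=4, probe 4,5,6,7,8 → found at 8.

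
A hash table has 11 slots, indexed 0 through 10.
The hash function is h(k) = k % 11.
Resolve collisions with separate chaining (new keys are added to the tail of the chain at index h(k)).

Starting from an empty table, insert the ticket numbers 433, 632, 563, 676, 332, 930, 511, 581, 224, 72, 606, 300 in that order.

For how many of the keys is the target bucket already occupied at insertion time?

433 -> bucket 4
632 -> bucket 5
563 -> bucket 2
676 -> bucket 5 (collision)
332 -> bucket 2 (collision)
930 -> bucket 6
511 -> bucket 5 (collision)
581 -> bucket 9
224 -> bucket 4 (collision)
72 -> bucket 6 (collision)
606 -> bucket 1
300 -> bucket 3
Final buckets:
0: _
1: 606
2: 563 -> 332
3: 300
4: 433 -> 224
5: 632 -> 676 -> 511
6: 930 -> 72
7: _
8: _
9: 581
10: _

5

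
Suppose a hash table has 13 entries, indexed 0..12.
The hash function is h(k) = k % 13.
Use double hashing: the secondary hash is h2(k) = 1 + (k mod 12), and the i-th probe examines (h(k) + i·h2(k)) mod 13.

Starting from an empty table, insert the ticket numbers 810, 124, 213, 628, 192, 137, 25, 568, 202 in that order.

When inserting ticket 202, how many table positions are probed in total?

3

Insert 810: h=4, slot 4 empty → index 4.
Insert 124: h=7, slot 7 empty → index 7.
Insert 213: h=5, slot 5 empty → index 5.
Insert 628: h=4, h2=5, slot 4 occupied → index 9.
Insert 192: h=10, slot 10 empty → index 10.
Insert 137: h=7, h2=6, slot 7 occupied → index 0.
Insert 25: h=12, slot 12 empty → index 12.
Insert 568: h=9, h2=5, slot 9 occupied → index 1.
Insert 202: h=7, h2=11, slots 7,5 occupied → index 3.
Table: [137, 568, ∅, 202, 810, 213, ∅, 124, ∅, 628, 192, ∅, 25]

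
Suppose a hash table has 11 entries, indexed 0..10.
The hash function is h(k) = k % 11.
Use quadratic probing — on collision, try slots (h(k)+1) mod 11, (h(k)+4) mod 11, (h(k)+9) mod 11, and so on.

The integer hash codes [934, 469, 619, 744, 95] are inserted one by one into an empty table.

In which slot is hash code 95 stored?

Insert 934: h=10, slot 10 empty -> index 10.
Insert 469: h=7, slot 7 empty -> index 7.
Insert 619: h=3, slot 3 empty -> index 3.
Insert 744: h=7, slot 7 occupied -> index 8.
Insert 95: h=7, slots 7,8 occupied -> index 0.
Table: [95, —, —, 619, —, —, —, 469, 744, —, 934]

0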